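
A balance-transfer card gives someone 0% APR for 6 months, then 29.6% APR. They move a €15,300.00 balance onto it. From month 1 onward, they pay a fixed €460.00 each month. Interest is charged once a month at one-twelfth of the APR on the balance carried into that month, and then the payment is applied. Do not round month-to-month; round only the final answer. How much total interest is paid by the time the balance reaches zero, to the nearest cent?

€8,529.70

Promo months 1–6 at r₀ = 0%/12 = 0; months 7+ at r₁ = 29.6%/12 = 0.0246667.
After month 6 (no interest yet): B = €15,300.00 − 6·€460.00 = €12,540.00.
Then at r₁ with €460.00/mo: n₂ = −ln(1 − r₁·B/P)/ln(1+r₁) ≈ 45.80 → 46 more payments.
Total paid = 51·€460.00 + €369.70 = €23,829.70; interest = €23,829.70 − €15,300.00 = €8,529.70.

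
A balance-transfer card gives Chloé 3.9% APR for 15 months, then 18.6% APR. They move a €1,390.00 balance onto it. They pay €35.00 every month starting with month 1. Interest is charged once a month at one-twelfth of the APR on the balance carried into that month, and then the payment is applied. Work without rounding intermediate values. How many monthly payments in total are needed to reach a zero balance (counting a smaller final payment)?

50 months

Promo months 1–15 at r₀ = 3.9%/12 = 0.00325; months 16+ at r₁ = 18.6%/12 = 0.0155.
After month 15: iterate B ← B·(1+r₀) − €35.00 for 15 months → €922.21.
Then at r₁ with €35.00/mo: n₂ = −ln(1 − r₁·B/P)/ln(1+r₁) ≈ 34.13 → 35 more payments.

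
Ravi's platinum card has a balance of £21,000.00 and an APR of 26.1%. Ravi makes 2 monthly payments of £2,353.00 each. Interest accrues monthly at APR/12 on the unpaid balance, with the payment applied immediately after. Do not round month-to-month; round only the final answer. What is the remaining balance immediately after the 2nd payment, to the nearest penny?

£17,166.26

Monthly rate r = 26.1%/12 = 2.175% = 0.02175.
Each month: B ← B·(1+r) − £2,353.00.
Month 1: interest £456.75; balance after payment £19,103.75.
Month 2: interest £415.51; balance after payment £17,166.26.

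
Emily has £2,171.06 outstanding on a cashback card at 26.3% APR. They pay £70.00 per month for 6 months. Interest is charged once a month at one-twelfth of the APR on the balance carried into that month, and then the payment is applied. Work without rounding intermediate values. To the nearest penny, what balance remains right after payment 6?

Monthly rate r = 26.3%/12 = 2.19167% = 0.0219167.
Each month: B ← B·(1+r) − £70.00.
Month 1: interest £47.58; balance after payment £2,148.64.
Month 2: interest £47.09; balance after payment £2,125.73.
Month 3: interest £46.59; balance after payment £2,102.32.
Month 4: interest £46.08; balance after payment £2,078.40.
Month 5: interest £45.55; balance after payment £2,053.95.
Month 6: interest £45.02; balance after payment £2,028.97.

£2,028.97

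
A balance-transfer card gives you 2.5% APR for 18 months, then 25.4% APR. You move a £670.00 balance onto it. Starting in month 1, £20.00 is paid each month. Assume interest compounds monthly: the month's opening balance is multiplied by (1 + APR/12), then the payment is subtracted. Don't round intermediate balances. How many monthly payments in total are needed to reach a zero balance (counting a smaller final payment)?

39 payments

Promo months 1–18 at r₀ = 2.5%/12 = 0.00208333; months 19+ at r₁ = 25.4%/12 = 0.0211667.
After month 18: iterate B ← B·(1+r₀) − £20.00 for 18 months → £329.13.
Then at r₁ with £20.00/mo: n₂ = −ln(1 − r₁·B/P)/ln(1+r₁) ≈ 20.44 → 21 more payments.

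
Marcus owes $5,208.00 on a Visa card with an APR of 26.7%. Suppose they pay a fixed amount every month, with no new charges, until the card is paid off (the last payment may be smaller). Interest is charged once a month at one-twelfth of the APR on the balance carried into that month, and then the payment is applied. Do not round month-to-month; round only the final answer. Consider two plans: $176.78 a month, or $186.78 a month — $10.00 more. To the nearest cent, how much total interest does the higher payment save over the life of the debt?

Monthly rate r = 26.7%/12 = 2.225% = 0.02225.
At $176.78/mo: n = ⌈−ln(1 − rB₀/P)/ln(1+r)⌉ = 49 payments (last $75.57); total interest = total paid − $5,208.00 = $3,353.01.
At $186.78/mo: 45 payments (last $3.13); total interest $3,013.45.
Interest saved = $3,353.01 − $3,013.45 = $339.56.

$339.56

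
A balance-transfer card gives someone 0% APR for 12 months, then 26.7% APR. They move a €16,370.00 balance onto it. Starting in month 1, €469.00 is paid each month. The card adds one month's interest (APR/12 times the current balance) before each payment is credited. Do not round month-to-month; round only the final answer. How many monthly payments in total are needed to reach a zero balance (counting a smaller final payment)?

45 payments

Promo months 1–12 at r₀ = 0%/12 = 0; months 13+ at r₁ = 26.7%/12 = 0.02225.
After month 12 (no interest yet): B = €16,370.00 − 12·€469.00 = €10,742.00.
Then at r₁ with €469.00/mo: n₂ = −ln(1 − r₁·B/P)/ln(1+r₁) ≈ 32.38 → 33 more payments.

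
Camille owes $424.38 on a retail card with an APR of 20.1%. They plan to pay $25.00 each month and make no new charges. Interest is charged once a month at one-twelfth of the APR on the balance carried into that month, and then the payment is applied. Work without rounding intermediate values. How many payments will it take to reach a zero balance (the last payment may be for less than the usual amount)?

21 payments

Monthly rate r = 20.1%/12 = 1.675% = 0.01675.
Recurrence: B ← B·(1+r) − $25.00.
Month 1: interest $7.11; balance after payment $406.49.
Month 2: interest $6.81; balance after payment $388.30.
Closed form: n = −ln(1 − rB₀/P)/ln(1+r) = −ln(0.71567)/ln(1.01675) ≈ 20.139, so the balance reaches zero during payment 21.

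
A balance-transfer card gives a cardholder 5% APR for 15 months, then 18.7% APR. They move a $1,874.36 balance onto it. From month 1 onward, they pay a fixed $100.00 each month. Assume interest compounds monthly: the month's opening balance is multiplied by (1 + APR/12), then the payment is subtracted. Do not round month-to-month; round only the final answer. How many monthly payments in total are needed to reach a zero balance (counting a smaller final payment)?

20 months

Promo months 1–15 at r₀ = 5%/12 = 0.00416667; months 16+ at r₁ = 18.7%/12 = 0.0155833.
After month 15: iterate B ← B·(1+r₀) − $100.00 for 15 months → $450.44.
Then at r₁ with $100.00/mo: n₂ = −ln(1 − r₁·B/P)/ln(1+r₁) ≈ 4.71 → 5 more payments.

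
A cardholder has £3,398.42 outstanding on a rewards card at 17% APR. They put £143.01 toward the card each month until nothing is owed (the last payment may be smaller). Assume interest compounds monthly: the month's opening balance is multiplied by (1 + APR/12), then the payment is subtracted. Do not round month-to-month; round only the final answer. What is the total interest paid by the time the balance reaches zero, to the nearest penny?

Monthly rate r = 17%/12 = 1.41667% = 0.0141667.
Payoff takes n = ⌈−ln(1 − rB₀/P)/ln(1+r)⌉ = ⌈29.178⌉ = 30 payments; the last is £25.58.
Total paid = 29·£143.01 + £25.58 = £4,172.87.
Total interest = total paid − principal = £4,172.87 − £3,398.42 = £774.45.

£774.45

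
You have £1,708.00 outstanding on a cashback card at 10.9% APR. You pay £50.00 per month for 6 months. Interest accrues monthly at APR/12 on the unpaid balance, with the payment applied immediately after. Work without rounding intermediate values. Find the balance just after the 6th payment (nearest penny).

Monthly rate r = 10.9%/12 = 0.908333% = 0.00908333.
Each month: B ← B·(1+r) − £50.00.
Month 1: interest £15.51; balance after payment £1,673.51.
Month 2: interest £15.20; balance after payment £1,638.72.
Month 3: interest £14.88; balance after payment £1,603.60.
Month 4: interest £14.57; balance after payment £1,568.17.
Month 5: interest £14.24; balance after payment £1,532.41.
Month 6: interest £13.92; balance after payment £1,496.33.

£1,496.33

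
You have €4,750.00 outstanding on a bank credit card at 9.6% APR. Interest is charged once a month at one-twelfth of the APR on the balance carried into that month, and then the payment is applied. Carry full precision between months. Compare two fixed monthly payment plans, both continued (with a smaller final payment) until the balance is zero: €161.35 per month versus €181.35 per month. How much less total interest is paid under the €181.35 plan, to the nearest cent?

Monthly rate r = 9.6%/12 = 0.8% = 0.008.
At €161.35/mo: n = ⌈−ln(1 − rB₀/P)/ln(1+r)⌉ = 34 payments (last €113.54); total interest = total paid − €4,750.00 = €688.09.
At €181.35/mo: 30 payments (last €92.65); total interest €601.80.
Interest saved = €688.09 − €601.80 = €86.29.

€86.29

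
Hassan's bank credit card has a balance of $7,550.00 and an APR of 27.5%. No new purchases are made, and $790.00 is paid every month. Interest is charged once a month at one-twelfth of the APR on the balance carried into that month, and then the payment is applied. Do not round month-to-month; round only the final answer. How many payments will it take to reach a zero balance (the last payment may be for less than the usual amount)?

11 months

Monthly rate r = 27.5%/12 = 2.29167% = 0.0229167.
Recurrence: B ← B·(1+r) − $790.00.
Month 1: interest $173.02; balance after payment $6,933.02.
Month 2: interest $158.88; balance after payment $6,301.90.
Closed form: n = −ln(1 − rB₀/P)/ln(1+r) = −ln(0.78099)/ln(1.02292) ≈ 10.910, so the balance reaches zero during payment 11.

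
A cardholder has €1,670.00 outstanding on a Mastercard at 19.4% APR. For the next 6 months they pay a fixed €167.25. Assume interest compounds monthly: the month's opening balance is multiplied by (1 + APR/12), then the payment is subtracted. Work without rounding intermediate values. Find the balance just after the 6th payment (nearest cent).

Monthly rate r = 19.4%/12 = 1.61667% = 0.0161667.
Each month: B ← B·(1+r) − €167.25.
Month 1: interest €27.00; balance after payment €1,529.75.
Month 2: interest €24.73; balance after payment €1,387.23.
Month 3: interest €22.43; balance after payment €1,242.41.
Month 4: interest €20.09; balance after payment €1,095.24.
Month 5: interest €17.71; balance after payment €945.70.
Month 6: interest €15.29; balance after payment €793.74.

€793.74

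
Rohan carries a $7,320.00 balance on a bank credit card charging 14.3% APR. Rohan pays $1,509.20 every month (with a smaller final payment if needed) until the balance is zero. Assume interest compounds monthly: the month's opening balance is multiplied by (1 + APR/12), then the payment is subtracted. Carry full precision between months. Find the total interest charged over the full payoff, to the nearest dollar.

Monthly rate r = 14.3%/12 = 1.19167% = 0.0119167.
Payoff takes n = ⌈−ln(1 − rB₀/P)/ln(1+r)⌉ = ⌈5.026⌉ = 6 payments; the last is $39.13.
Total paid = 5·$1,509.20 + $39.13 = $7,585.13.
Total interest = total paid − principal = $7,585.13 − $7,320.00 = $265.13.

$265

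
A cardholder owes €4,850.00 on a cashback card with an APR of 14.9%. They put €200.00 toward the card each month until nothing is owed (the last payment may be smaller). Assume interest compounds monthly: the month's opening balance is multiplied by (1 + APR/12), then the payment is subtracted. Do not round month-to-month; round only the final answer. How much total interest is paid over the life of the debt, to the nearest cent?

Monthly rate r = 14.9%/12 = 1.24167% = 0.0124167.
Payoff takes n = ⌈−ln(1 − rB₀/P)/ln(1+r)⌉ = ⌈29.031⌉ = 30 payments; the last is €6.32.
Total paid = 29·€200.00 + €6.32 = €5,806.32.
Total interest = total paid − principal = €5,806.32 − €4,850.00 = €956.32.

€956.32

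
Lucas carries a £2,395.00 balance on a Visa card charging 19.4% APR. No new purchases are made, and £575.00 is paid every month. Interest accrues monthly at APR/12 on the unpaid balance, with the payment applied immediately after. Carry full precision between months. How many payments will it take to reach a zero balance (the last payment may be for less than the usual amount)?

5 months

Monthly rate r = 19.4%/12 = 1.61667% = 0.0161667.
Recurrence: B ← B·(1+r) − £575.00.
Month 1: interest £38.72; balance after payment £1,858.72.
Month 2: interest £30.05; balance after payment £1,313.77.
Month 3: interest £21.24; balance after payment £760.01.
Month 4: interest £12.29; balance after payment £197.29.
Month 5: interest £3.19; balance after payment £0.00.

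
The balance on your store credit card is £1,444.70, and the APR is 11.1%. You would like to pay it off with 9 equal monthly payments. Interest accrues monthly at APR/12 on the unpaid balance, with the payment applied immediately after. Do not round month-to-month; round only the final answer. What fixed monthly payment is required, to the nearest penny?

£168.04

Monthly rate r = 11.1%/12 = 0.925% = 0.00925.
Level-payment amortization: P = B₀·r / (1 − (1+r)^(−n)) = 1444.70·0.00925 / (1 − 1.00925^(−9)).
Denominator 1 − (1+r)^(−9) = 0.0795267387.
P = 13.3635 / 0.0795267387 ≈ 168.04.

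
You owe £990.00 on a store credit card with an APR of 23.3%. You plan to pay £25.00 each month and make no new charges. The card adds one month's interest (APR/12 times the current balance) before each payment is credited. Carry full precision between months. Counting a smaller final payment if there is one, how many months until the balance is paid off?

77 payments

Monthly rate r = 23.3%/12 = 1.94167% = 0.0194167.
Recurrence: B ← B·(1+r) − £25.00.
Month 1: interest £19.22; balance after payment £984.22.
Month 2: interest £19.11; balance after payment £978.33.
Closed form: n = −ln(1 − rB₀/P)/ln(1+r) = −ln(0.2311)/ln(1.01942) ≈ 76.176, so the balance reaches zero during payment 77.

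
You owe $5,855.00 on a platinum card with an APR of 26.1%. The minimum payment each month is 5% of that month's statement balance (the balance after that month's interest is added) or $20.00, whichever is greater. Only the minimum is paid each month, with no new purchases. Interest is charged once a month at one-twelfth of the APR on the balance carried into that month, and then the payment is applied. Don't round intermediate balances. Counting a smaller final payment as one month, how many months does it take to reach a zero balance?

Monthly rate r = 26.1%/12 = 2.175% = 0.02175.
While 5% of the post-interest balance exceeds $20.00, each month B ← (B·(1+r))·(1 − 0.05), i.e. B shrinks by the factor (1+r)·0.95 = 0.97066.
This holds for months 1–91. Entering month 92 the balance is $389.71; 5% of the post-interest balance is now below $20.00, so the flat $20.00 minimum applies from here.
From month 92 a fixed $20.00 at rate r clears $389.71 in 26 more payments. Total: 91 + 26 = 117 months.

117 months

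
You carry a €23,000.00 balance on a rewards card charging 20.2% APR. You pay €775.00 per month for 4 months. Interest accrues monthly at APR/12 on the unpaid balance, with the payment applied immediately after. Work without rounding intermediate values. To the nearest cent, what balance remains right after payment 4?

€21,409.05

Monthly rate r = 20.2%/12 = 1.68333% = 0.0168333.
Each month: B ← B·(1+r) − €775.00.
Month 1: interest €387.17; balance after payment €22,612.17.
Month 2: interest €380.64; balance after payment €22,217.80.
Month 3: interest €374.00; balance after payment €21,816.80.
Month 4: interest €367.25; balance after payment €21,409.05.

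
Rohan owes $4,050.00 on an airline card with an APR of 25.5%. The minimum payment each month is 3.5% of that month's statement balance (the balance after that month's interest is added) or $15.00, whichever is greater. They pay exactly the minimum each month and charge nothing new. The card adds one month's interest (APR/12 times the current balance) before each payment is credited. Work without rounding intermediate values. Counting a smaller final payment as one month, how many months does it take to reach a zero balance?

Monthly rate r = 25.5%/12 = 2.125% = 0.02125.
While 3.5% of the post-interest balance exceeds $15.00, each month B ← (B·(1+r))·(1 − 0.035), i.e. B shrinks by the factor (1+r)·0.965 = 0.98551.
This holds for months 1–156. Entering month 157 the balance is $415.26; 3.5% of the post-interest balance is now below $15.00, so the flat $15.00 minimum applies from here.
From month 157 a fixed $15.00 at rate r clears $415.26 in 43 more payments. Total: 156 + 43 = 199 months.

199 months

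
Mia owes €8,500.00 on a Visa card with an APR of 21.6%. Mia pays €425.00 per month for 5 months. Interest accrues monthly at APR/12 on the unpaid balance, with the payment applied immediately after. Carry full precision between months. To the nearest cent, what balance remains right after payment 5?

Monthly rate r = 21.6%/12 = 1.8% = 0.018.
Each month: B ← B·(1+r) − €425.00.
Month 1: interest €153.00; balance after payment €8,228.00.
Month 2: interest €148.10; balance after payment €7,951.10.
Month 3: interest €143.12; balance after payment €7,669.22.
Month 4: interest €138.05; balance after payment €7,382.27.
Month 5: interest €132.88; balance after payment €7,090.15.

€7,090.15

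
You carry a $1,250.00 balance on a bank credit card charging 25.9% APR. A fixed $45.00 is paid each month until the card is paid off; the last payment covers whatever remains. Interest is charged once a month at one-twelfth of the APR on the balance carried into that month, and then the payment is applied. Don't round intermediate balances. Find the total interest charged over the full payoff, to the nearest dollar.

$679

Monthly rate r = 25.9%/12 = 2.15833% = 0.0215833.
Payoff takes n = ⌈−ln(1 − rB₀/P)/ln(1+r)⌉ = ⌈42.856⌉ = 43 payments; the last is $38.58.
Total paid = 42·$45.00 + $38.58 = $1,928.58.
Total interest = total paid − principal = $1,928.58 − $1,250.00 = $678.58.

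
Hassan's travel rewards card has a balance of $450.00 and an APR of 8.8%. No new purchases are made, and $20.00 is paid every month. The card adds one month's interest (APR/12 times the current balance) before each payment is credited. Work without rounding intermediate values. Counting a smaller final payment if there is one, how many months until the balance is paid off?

25 months

Monthly rate r = 8.8%/12 = 0.733333% = 0.00733333.
Recurrence: B ← B·(1+r) − $20.00.
Month 1: interest $3.30; balance after payment $433.30.
Month 2: interest $3.18; balance after payment $416.48.
Closed form: n = −ln(1 − rB₀/P)/ln(1+r) = −ln(0.835)/ln(1.00733) ≈ 24.680, so the balance reaches zero during payment 25.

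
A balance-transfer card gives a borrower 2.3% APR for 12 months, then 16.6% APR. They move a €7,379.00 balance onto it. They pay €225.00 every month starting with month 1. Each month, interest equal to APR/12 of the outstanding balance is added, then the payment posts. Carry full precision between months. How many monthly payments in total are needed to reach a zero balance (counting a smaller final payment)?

38 payments

Promo months 1–12 at r₀ = 2.3%/12 = 0.00191667; months 13+ at r₁ = 16.6%/12 = 0.0138333.
After month 12: iterate B ← B·(1+r₀) − €225.00 for 12 months → €4,821.87.
Then at r₁ with €225.00/mo: n₂ = −ln(1 − r₁·B/P)/ln(1+r₁) ≈ 25.59 → 26 more payments.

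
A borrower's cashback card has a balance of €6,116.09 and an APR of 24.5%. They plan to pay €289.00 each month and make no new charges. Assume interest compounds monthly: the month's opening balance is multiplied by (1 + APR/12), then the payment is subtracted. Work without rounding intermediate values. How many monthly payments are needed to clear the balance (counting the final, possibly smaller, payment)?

28 payments

Monthly rate r = 24.5%/12 = 2.04167% = 0.0204167.
Recurrence: B ← B·(1+r) − €289.00.
Month 1: interest €124.87; balance after payment €5,951.96.
Month 2: interest €121.52; balance after payment €5,784.48.
Closed form: n = −ln(1 − rB₀/P)/ln(1+r) = −ln(0.56792)/ln(1.02042) ≈ 27.993, so the balance reaches zero during payment 28.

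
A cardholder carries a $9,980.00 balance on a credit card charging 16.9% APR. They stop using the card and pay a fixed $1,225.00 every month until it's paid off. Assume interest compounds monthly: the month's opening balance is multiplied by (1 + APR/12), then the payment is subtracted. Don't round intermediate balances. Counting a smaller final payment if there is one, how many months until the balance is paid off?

Monthly rate r = 16.9%/12 = 1.40833% = 0.0140833.
Recurrence: B ← B·(1+r) − $1,225.00.
Month 1: interest $140.55; balance after payment $8,895.55.
Month 2: interest $125.28; balance after payment $7,795.83.
Closed form: n = −ln(1 − rB₀/P)/ln(1+r) = −ln(0.88526)/ln(1.01408) ≈ 8.714, so the balance reaches zero during payment 9.

9 months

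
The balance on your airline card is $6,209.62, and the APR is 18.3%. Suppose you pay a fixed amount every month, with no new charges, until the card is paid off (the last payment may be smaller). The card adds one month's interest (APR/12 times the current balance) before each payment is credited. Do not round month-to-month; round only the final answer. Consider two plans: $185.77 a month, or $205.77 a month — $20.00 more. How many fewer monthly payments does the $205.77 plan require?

7 fewer payments

Monthly rate r = 18.3%/12 = 1.525% = 0.01525.
At $185.77/mo: n = ⌈−ln(1 − rB₀/P)/ln(1+r)⌉ = 48 payments (last $18.60); total interest = total paid − $6,209.62 = $2,540.17.
At $205.77/mo: 41 payments (last $152.21); total interest $2,173.39.
Payments saved = 48 − 41 = 7.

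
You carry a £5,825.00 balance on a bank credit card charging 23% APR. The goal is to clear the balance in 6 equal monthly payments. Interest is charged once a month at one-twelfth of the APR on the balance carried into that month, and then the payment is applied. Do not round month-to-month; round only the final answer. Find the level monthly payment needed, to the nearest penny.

Monthly rate r = 23%/12 = 1.91667% = 0.0191667.
Level-payment amortization: P = B₀·r / (1 − (1+r)^(−n)) = 5825.00·0.0191667 / (1 − 1.01917^(−6)).
Denominator 1 − (1+r)^(−6) = 0.107663343.
P = 111.646 / 0.107663343 ≈ 1036.99.

£1,036.99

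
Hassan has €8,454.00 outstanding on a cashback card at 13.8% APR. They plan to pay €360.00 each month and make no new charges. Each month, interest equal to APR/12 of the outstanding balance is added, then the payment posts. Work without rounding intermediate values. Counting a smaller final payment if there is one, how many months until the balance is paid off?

28 months

Monthly rate r = 13.8%/12 = 1.15% = 0.0115.
Recurrence: B ← B·(1+r) − €360.00.
Month 1: interest €97.22; balance after payment €8,191.22.
Month 2: interest €94.20; balance after payment €7,925.42.
Closed form: n = −ln(1 − rB₀/P)/ln(1+r) = −ln(0.72994)/ln(1.0115) ≈ 27.530, so the balance reaches zero during payment 28.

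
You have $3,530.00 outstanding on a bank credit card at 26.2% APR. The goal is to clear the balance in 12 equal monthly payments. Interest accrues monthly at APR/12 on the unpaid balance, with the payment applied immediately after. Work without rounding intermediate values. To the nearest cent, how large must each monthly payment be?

Monthly rate r = 26.2%/12 = 2.18333% = 0.0218333.
Level-payment amortization: P = B₀·r / (1 − (1+r)^(−n)) = 3530.00·0.0218333 / (1 − 1.02183^(−12)).
Denominator 1 − (1+r)^(−12) = 0.228316506.
P = 77.0717 / 0.228316506 ≈ 337.57.

$337.57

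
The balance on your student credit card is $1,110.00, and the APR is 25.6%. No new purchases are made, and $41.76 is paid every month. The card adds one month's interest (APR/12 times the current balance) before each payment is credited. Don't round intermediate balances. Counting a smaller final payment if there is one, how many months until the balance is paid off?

40 payments

Monthly rate r = 25.6%/12 = 2.13333% = 0.0213333.
Recurrence: B ← B·(1+r) − $41.76.
Month 1: interest $23.68; balance after payment $1,091.92.
Month 2: interest $23.29; balance after payment $1,073.45.
Closed form: n = −ln(1 − rB₀/P)/ln(1+r) = −ln(0.43295)/ln(1.02133) ≈ 39.658, so the balance reaches zero during payment 40.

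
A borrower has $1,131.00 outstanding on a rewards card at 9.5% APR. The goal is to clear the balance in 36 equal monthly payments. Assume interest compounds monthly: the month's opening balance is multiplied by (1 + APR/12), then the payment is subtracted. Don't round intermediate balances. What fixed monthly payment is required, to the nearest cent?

$36.23

Monthly rate r = 9.5%/12 = 0.791667% = 0.00791667.
Level-payment amortization: P = B₀·r / (1 − (1+r)^(−n)) = 1131.00·0.00791667 / (1 − 1.00792^(−36)).
Denominator 1 − (1+r)^(−36) = 0.247141357.
P = 8.95375 / 0.247141357 ≈ 36.23.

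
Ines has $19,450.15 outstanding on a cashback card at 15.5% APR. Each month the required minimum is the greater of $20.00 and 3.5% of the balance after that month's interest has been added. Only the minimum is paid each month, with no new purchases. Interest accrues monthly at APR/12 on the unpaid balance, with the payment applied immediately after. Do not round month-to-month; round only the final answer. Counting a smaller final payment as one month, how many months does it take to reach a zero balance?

191 months

Monthly rate r = 15.5%/12 = 1.29167% = 0.0129167.
While 3.5% of the post-interest balance exceeds $20.00, each month B ← (B·(1+r))·(1 − 0.035), i.e. B shrinks by the factor (1+r)·0.965 = 0.97746.
This holds for months 1–156. Entering month 157 the balance is $555.50; 3.5% of the post-interest balance is now below $20.00, so the flat $20.00 minimum applies from here.
From month 157 a fixed $20.00 at rate r clears $555.50 in 35 more payments. Total: 156 + 35 = 191 months.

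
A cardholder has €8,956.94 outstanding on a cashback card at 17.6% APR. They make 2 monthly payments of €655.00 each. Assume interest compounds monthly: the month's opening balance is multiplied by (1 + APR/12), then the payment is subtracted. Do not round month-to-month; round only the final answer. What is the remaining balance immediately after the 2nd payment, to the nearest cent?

€7,902.00

Monthly rate r = 17.6%/12 = 1.46667% = 0.0146667.
Each month: B ← B·(1+r) − €655.00.
Month 1: interest €131.37; balance after payment €8,433.31.
Month 2: interest €123.69; balance after payment €7,902.00.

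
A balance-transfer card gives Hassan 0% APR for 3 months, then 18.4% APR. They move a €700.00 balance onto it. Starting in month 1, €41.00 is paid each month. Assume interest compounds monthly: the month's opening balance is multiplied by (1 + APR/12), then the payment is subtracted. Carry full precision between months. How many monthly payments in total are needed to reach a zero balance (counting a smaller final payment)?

19 payments

Promo months 1–3 at r₀ = 0%/12 = 0; months 4+ at r₁ = 18.4%/12 = 0.0153333.
After month 3 (no interest yet): B = €700.00 − 3·€41.00 = €577.00.
Then at r₁ with €41.00/mo: n₂ = −ln(1 − r₁·B/P)/ln(1+r₁) ≈ 15.97 → 16 more payments.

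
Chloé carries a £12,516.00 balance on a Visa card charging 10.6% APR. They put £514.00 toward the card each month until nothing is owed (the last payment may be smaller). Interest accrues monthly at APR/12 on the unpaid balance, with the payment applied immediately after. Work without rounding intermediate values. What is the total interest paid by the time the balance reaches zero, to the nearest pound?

£1,639

Monthly rate r = 10.6%/12 = 0.883333% = 0.00883333.
Payoff takes n = ⌈−ln(1 − rB₀/P)/ln(1+r)⌉ = ⌈27.539⌉ = 28 payments; the last is £277.46.
Total paid = 27·£514.00 + £277.46 = £14,155.46.
Total interest = total paid − principal = £14,155.46 − £12,516.00 = £1,639.46.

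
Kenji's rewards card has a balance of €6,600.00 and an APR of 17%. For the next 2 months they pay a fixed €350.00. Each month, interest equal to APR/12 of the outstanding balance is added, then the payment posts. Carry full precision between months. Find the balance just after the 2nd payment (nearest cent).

Monthly rate r = 17%/12 = 1.41667% = 0.0141667.
Each month: B ← B·(1+r) − €350.00.
Month 1: interest €93.50; balance after payment €6,343.50.
Month 2: interest €89.87; balance after payment €6,083.37.

€6,083.37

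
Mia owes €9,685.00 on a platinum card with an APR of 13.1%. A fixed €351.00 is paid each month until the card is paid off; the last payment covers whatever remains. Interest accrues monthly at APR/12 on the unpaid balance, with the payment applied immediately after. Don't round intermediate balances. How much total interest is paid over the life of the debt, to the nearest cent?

€1,901.91

Monthly rate r = 13.1%/12 = 1.09167% = 0.0109167.
Payoff takes n = ⌈−ln(1 − rB₀/P)/ln(1+r)⌉ = ⌈33.011⌉ = 34 payments; the last is €3.91.
Total paid = 33·€351.00 + €3.91 = €11,586.91.
Total interest = total paid − principal = €11,586.91 − €9,685.00 = €1,901.91.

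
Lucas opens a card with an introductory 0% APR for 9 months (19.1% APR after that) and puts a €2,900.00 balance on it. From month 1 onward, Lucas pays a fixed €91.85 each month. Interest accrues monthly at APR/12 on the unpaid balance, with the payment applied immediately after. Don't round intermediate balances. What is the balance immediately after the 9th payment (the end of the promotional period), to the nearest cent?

€2,073.35

Promo months 1–9 at r₀ = 0%/12 = 0; months 10+ at r₁ = 19.1%/12 = 0.0159167.
After month 9 (no interest yet): B = €2,900.00 − 9·€91.85 = €2,073.35.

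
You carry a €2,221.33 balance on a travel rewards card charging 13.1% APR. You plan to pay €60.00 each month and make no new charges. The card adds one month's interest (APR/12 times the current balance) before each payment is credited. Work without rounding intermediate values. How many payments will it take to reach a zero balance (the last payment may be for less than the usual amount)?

48 payments

Monthly rate r = 13.1%/12 = 1.09167% = 0.0109167.
Recurrence: B ← B·(1+r) − €60.00.
Month 1: interest €24.25; balance after payment €2,185.58.
Month 2: interest €23.86; balance after payment €2,149.44.
Closed form: n = −ln(1 − rB₀/P)/ln(1+r) = −ln(0.59584)/ln(1.01092) ≈ 47.689, so the balance reaches zero during payment 48.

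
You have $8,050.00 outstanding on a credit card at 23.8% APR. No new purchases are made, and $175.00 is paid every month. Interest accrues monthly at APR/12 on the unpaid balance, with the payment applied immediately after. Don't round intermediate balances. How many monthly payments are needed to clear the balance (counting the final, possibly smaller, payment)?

Monthly rate r = 23.8%/12 = 1.98333% = 0.0198333.
Recurrence: B ← B·(1+r) − $175.00.
Month 1: interest $159.66; balance after payment $8,034.66.
Month 2: interest $159.35; balance after payment $8,019.01.
Closed form: n = −ln(1 − rB₀/P)/ln(1+r) = −ln(0.087667)/ln(1.01983) ≈ 123.947, so the balance reaches zero during payment 124.

124 months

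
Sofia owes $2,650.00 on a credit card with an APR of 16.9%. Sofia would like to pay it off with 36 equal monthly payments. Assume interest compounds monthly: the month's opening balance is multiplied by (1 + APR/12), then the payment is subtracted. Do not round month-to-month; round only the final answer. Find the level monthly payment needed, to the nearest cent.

$94.35

Monthly rate r = 16.9%/12 = 1.40833% = 0.0140833.
Level-payment amortization: P = B₀·r / (1 − (1+r)^(−n)) = 2650.00·0.0140833 / (1 − 1.01408^(−36)).
Denominator 1 − (1+r)^(−36) = 0.39556615.
P = 37.3208 / 0.39556615 ≈ 94.35.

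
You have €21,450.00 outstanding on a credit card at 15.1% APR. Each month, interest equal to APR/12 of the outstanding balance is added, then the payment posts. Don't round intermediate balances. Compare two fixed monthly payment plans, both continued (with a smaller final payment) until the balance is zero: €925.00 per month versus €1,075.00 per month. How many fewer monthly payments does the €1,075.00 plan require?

Monthly rate r = 15.1%/12 = 1.25833% = 0.0125833.
At €925.00/mo: n = ⌈−ln(1 − rB₀/P)/ln(1+r)⌉ = 28 payments (last €548.40); total interest = total paid − €21,450.00 = €4,073.40.
At €1,075.00/mo: 24 payments (last €130.88); total interest €3,405.88.
Payments saved = 28 − 24 = 4.

4 fewer payments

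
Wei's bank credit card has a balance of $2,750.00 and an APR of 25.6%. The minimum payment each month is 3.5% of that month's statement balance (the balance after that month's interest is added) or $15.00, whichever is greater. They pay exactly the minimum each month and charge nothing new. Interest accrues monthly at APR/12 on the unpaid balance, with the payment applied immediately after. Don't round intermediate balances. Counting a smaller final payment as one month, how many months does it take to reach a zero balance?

Monthly rate r = 25.6%/12 = 2.13333% = 0.0213333.
While 3.5% of the post-interest balance exceeds $15.00, each month B ← (B·(1+r))·(1 − 0.035), i.e. B shrinks by the factor (1+r)·0.965 = 0.98559.
This holds for months 1–130. Entering month 131 the balance is $416.54; 3.5% of the post-interest balance is now below $15.00, so the flat $15.00 minimum applies from here.
From month 131 a fixed $15.00 at rate r clears $416.54 in 43 more payments. Total: 130 + 43 = 173 months.

173 months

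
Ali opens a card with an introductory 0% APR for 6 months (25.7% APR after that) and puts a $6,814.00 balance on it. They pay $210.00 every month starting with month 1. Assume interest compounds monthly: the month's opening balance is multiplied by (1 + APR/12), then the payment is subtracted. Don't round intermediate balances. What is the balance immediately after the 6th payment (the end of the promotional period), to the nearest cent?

$5,554.00

Promo months 1–6 at r₀ = 0%/12 = 0; months 7+ at r₁ = 25.7%/12 = 0.0214167.
After month 6 (no interest yet): B = $6,814.00 − 6·$210.00 = $5,554.00.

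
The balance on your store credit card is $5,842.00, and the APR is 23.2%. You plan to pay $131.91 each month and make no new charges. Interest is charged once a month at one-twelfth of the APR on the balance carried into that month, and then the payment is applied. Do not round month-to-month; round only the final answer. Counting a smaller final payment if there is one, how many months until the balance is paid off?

102 payments

Monthly rate r = 23.2%/12 = 1.93333% = 0.0193333.
Recurrence: B ← B·(1+r) − $131.91.
Month 1: interest $112.95; balance after payment $5,823.04.
Month 2: interest $112.58; balance after payment $5,803.70.
Closed form: n = −ln(1 − rB₀/P)/ln(1+r) = −ln(0.14377)/ln(1.01933) ≈ 101.288, so the balance reaches zero during payment 102.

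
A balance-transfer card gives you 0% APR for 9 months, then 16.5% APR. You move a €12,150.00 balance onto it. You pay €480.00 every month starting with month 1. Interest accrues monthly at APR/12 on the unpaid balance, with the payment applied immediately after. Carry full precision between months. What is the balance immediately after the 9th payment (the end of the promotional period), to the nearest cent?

€7,830.00

Promo months 1–9 at r₀ = 0%/12 = 0; months 10+ at r₁ = 16.5%/12 = 0.01375.
After month 9 (no interest yet): B = €12,150.00 − 9·€480.00 = €7,830.00.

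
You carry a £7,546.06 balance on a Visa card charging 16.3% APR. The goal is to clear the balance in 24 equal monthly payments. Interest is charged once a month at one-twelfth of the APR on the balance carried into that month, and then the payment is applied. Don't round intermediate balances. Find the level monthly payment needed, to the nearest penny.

£370.56

Monthly rate r = 16.3%/12 = 1.35833% = 0.0135833.
Level-payment amortization: P = B₀·r / (1 − (1+r)^(−n)) = 7546.06·0.0135833 / (1 − 1.01358^(−24)).
Denominator 1 − (1+r)^(−24) = 0.276609263.
P = 102.501 / 0.276609263 ≈ 370.56.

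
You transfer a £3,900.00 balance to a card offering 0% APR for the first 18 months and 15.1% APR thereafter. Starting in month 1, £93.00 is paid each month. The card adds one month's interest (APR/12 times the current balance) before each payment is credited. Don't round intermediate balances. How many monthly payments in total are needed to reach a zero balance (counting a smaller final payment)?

Promo months 1–18 at r₀ = 0%/12 = 0; months 19+ at r₁ = 15.1%/12 = 0.0125833.
After month 18 (no interest yet): B = £3,900.00 − 18·£93.00 = £2,226.00.
Then at r₁ with £93.00/mo: n₂ = −ln(1 − r₁·B/P)/ln(1+r₁) ≈ 28.66 → 29 more payments.

47 months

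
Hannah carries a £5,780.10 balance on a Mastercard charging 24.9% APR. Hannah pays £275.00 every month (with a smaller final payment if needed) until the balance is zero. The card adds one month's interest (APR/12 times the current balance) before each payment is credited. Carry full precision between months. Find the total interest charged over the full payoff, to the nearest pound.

Monthly rate r = 24.9%/12 = 2.075% = 0.02075.
Payoff takes n = ⌈−ln(1 − rB₀/P)/ln(1+r)⌉ = ⌈27.897⌉ = 28 payments; the last is £246.95.
Total paid = 27·£275.00 + £246.95 = £7,671.95.
Total interest = total paid − principal = £7,671.95 − £5,780.10 = £1,891.85.

£1,892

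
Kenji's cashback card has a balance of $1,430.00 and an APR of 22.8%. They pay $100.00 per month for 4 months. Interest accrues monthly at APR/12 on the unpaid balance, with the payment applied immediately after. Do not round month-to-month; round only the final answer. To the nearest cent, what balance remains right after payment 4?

Monthly rate r = 22.8%/12 = 1.9% = 0.019.
Each month: B ← B·(1+r) − $100.00.
Month 1: interest $27.17; balance after payment $1,357.17.
Month 2: interest $25.79; balance after payment $1,282.96.
Month 3: interest $24.38; balance after payment $1,207.33.
Month 4: interest $22.94; balance after payment $1,130.27.

$1,130.27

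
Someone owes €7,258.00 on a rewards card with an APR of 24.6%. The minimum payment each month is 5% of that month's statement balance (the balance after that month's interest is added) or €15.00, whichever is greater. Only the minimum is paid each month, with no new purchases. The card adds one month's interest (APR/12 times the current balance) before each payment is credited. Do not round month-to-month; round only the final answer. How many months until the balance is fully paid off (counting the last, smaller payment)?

129 months

Monthly rate r = 24.6%/12 = 2.05% = 0.0205.
While 5% of the post-interest balance exceeds €15.00, each month B ← (B·(1+r))·(1 − 0.05), i.e. B shrinks by the factor (1+r)·0.95 = 0.96947.
This holds for months 1–104. Entering month 105 the balance is €288.82; 5% of the post-interest balance is now below €15.00, so the flat €15.00 minimum applies from here.
From month 105 a fixed €15.00 at rate r clears €288.82 in 25 more payments. Total: 104 + 25 = 129 months.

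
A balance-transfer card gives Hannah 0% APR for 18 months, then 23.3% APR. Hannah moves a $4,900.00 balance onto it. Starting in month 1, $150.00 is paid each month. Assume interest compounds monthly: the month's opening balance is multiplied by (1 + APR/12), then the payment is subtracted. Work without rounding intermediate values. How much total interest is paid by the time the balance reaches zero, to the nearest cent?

$414.64

Promo months 1–18 at r₀ = 0%/12 = 0; months 19+ at r₁ = 23.3%/12 = 0.0194167.
After month 18 (no interest yet): B = $4,900.00 − 18·$150.00 = $2,200.00.
Then at r₁ with $150.00/mo: n₂ = −ln(1 − r₁·B/P)/ln(1+r₁) ≈ 17.43 → 18 more payments.
Total paid = 35·$150.00 + $64.64 = $5,314.64; interest = $5,314.64 − $4,900.00 = $414.64.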